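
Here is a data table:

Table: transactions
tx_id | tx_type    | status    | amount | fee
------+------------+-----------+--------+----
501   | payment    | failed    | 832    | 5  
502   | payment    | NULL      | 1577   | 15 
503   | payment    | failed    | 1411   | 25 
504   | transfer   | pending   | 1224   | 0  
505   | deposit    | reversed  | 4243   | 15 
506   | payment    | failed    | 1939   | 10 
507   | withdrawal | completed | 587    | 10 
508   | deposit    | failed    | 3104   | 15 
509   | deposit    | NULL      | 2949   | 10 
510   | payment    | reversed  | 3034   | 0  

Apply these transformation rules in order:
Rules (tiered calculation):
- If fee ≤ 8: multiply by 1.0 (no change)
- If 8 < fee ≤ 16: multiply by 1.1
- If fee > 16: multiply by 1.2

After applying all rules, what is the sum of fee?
117.5

Step 1: Tier 1 (fee ≤ 8): 3 records, sum = 5 × 1.0 = 5.0
Step 2: Tier 2 (8 < fee ≤ 16): 6 records, sum = 75 × 1.1 = 82.5
Step 3: Tier 3 (fee > 16): 1 records, sum = 25 × 1.2 = 30.0
Step 4: Final sum = 5.0 + 82.5 + 30.0 = 117.5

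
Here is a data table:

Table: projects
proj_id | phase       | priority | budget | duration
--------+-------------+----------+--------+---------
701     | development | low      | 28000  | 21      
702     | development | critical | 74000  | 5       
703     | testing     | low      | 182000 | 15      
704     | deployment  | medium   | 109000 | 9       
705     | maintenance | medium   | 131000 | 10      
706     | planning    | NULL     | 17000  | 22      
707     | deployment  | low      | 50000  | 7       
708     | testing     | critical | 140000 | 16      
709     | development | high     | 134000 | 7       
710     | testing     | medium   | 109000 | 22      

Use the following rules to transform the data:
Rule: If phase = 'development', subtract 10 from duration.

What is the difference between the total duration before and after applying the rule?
30

Step 1: Original sum of duration = 134
Step 2: 3 records have phase = 'development'
Step 3: Each affected record changes by -10
Step 4: Total change = 3 × -10 = -30
Step 5: New sum = 134 + -30 = 104
Step 6: Difference = |104 - 134| = 30
        (Sum decreased by 30)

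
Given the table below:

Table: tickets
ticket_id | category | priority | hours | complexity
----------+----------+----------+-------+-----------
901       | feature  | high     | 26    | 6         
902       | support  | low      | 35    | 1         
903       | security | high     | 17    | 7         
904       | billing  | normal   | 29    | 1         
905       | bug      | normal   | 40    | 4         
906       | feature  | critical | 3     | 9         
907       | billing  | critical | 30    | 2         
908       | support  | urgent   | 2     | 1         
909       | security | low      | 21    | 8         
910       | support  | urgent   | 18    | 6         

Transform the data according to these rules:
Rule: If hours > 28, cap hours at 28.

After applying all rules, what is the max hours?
28

Step 1: Original maximum hours = 40
Step 2: Apply cap at 28
Step 3: 4 records had hours > 28 and were capped
Step 4: Maximum after transformation = 28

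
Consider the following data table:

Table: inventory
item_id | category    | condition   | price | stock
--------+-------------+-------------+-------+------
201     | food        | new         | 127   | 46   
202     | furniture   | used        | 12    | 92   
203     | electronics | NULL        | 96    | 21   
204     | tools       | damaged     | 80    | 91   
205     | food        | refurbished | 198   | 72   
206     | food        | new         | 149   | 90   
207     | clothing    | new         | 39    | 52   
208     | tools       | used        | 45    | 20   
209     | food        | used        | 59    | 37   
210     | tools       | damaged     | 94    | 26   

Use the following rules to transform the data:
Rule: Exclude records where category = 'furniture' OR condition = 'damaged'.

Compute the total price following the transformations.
713

Step 1: Find records where category = 'furniture' OR condition = 'damaged'
Step 2: 3 records match, summing to 186
Step 3: Original sum: 899
Step 4: Remaining sum = 899 - 186 = 713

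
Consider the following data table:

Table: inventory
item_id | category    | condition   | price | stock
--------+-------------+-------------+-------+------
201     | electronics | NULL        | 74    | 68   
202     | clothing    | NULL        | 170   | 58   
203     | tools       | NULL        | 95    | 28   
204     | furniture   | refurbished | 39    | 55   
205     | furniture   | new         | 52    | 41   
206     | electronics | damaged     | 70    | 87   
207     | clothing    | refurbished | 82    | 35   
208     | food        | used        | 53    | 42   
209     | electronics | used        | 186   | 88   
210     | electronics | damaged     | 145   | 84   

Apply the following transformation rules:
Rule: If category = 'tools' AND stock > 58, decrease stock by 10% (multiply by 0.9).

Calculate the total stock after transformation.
586

Step 1: Find records where category = 'tools' AND stock > 58
Step 2: 0 records match, summing to 0
Step 3: After multiplier: 0 × 0.9 = 0.0
Step 4: Unaffected records sum: 586
Step 5: Final sum = 0.0 + 586 = 586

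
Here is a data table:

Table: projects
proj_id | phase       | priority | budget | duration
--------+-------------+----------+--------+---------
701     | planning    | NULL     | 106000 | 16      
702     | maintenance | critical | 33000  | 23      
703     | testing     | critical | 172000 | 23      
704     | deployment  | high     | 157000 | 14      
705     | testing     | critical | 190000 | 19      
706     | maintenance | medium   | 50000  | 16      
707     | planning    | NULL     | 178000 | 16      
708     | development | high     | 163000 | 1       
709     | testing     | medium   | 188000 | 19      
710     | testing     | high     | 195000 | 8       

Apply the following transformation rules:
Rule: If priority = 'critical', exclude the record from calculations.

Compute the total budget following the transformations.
1037000

Step 1: Identify records where priority = 'critical'
Step 2: The excluded records sum to 395000
Step 3: Original total budget = 1432000
Step 4: Remaining total = 1432000 - 395000 = 1037000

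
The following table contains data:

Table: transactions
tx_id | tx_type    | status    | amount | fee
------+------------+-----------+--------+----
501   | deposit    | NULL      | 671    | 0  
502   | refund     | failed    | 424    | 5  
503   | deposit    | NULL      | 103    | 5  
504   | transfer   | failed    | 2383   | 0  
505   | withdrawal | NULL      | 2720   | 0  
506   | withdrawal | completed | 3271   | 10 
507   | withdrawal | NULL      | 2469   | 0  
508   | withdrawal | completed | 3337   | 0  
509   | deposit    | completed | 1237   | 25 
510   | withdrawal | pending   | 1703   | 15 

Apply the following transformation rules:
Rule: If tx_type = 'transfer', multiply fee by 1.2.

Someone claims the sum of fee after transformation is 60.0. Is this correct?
Yes, the result is correct.

Step 1: Calculate the correct sum after transformation
Step 2: Apply multiplier 1.2 to records where tx_type = 'transfer'
Step 3: Correct result = 60.0
Step 4: Claimed result = 60.0
Step 5: 60.0 = 60.0 ✓
Conclusion: The claimed result is correct.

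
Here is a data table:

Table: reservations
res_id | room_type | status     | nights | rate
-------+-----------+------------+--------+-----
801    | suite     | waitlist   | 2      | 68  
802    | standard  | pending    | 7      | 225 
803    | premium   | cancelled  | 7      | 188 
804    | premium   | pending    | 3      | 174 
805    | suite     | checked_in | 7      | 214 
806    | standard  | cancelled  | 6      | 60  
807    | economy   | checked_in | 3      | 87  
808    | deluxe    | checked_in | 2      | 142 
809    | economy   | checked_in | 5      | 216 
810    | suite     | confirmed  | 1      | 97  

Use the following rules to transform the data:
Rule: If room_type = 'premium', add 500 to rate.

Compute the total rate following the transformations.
2471

Step 1: Count records where room_type = 'premium': 2
Step 2: Total bonus added: 2 × 500 = 1000
Step 3: Original sum of rate: 1471
Step 4: Final sum = 1471 + 1000 = 2471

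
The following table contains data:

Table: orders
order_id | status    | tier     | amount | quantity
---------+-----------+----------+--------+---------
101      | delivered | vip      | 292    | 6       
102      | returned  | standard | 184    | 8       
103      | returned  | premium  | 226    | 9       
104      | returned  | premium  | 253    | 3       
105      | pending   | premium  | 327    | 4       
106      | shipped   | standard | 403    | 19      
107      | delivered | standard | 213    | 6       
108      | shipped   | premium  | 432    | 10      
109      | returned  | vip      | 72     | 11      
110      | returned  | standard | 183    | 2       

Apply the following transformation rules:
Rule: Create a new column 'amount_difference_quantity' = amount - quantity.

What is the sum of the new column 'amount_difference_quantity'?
2507

Step 1: For each record, compute amount - quantity
Example calculations:
  292 - 6 = 286
  184 - 8 = 176
  226 - 9 = 217
  ...
Step 2: Sum all derived values
Step 3: Total = 2507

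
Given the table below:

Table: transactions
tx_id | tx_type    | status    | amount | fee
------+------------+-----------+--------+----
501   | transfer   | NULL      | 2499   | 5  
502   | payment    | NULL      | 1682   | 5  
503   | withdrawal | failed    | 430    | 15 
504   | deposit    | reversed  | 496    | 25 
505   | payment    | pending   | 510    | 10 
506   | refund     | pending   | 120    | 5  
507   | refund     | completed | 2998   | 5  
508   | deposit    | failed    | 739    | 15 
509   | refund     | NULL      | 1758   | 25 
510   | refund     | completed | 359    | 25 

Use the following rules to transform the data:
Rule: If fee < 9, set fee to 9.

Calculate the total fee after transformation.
151

Step 1: 4 records have fee < 9
Step 2: These records originally summed to 20
Step 3: After setting to minimum: 4 × 9 = 36
Step 4: Unaffected records sum: 115
Step 5: Final sum = 36 + 115 = 151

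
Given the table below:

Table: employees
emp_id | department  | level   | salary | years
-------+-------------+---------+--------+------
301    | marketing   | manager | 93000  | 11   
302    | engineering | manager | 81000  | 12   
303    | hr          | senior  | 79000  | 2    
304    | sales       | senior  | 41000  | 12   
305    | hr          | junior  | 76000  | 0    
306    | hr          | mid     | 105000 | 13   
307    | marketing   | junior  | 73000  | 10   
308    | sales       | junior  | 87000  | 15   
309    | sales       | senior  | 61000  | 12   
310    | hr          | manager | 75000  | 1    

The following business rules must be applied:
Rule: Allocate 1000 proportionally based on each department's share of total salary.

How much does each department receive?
engineering: 105.06, hr: 434.5, marketing: 215.3, sales: 245.14

Step 1: Calculate total salary = 771000
Step 2: Calculate each department's proportion:
  engineering: 81000/771000 = 10.51% → 105.06
  hr: 335000/771000 = 43.45% → 434.5
  marketing: 166000/771000 = 21.53% → 215.3
  sales: 189000/771000 = 24.51% → 245.14
Step 3: Verify: sum of allocations ≈ 1000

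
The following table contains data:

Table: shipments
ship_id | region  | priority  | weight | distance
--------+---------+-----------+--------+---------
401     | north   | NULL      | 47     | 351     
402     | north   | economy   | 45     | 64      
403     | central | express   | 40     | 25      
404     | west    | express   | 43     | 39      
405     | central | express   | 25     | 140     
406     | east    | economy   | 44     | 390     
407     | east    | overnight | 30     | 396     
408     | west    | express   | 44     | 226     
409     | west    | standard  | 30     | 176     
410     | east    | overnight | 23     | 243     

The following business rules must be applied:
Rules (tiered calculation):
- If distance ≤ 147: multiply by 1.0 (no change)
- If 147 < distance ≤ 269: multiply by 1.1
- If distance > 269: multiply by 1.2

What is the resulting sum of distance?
2341.9

Step 1: Tier 1 (distance ≤ 147): 4 records, sum = 268 × 1.0 = 268.0
Step 2: Tier 2 (147 < distance ≤ 269): 3 records, sum = 645 × 1.1 = 709.5
Step 3: Tier 3 (distance > 269): 3 records, sum = 1137 × 1.2 = 1364.4
Step 4: Final sum = 268.0 + 709.5 + 1364.4 = 2341.9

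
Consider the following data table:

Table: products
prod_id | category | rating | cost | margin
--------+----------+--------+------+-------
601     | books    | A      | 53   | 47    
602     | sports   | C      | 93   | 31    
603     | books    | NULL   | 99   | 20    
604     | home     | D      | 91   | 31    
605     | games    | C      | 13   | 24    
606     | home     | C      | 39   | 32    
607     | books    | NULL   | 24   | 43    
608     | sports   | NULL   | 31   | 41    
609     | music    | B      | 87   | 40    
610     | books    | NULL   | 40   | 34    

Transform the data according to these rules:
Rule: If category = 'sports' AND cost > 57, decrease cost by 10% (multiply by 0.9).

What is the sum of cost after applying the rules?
560.7

Step 1: Find records where category = 'sports' AND cost > 57
Step 2: 1 records match, summing to 93
Step 3: After multiplier: 93 × 0.9 = 83.7
Step 4: Unaffected records sum: 477
Step 5: Final sum = 83.7 + 477 = 560.7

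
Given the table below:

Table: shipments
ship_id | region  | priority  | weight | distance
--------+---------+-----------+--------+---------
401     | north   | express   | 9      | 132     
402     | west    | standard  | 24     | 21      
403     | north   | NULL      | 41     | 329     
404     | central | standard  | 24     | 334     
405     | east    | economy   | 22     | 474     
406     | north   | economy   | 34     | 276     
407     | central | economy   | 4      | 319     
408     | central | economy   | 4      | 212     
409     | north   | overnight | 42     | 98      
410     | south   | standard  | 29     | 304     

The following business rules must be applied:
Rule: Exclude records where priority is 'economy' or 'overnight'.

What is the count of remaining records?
5

Step 1: Count records to exclude
  - 4 (economy) + 1 (overnight) = 5 records
Step 2: Total records: 10
Step 3: Remaining = 10 - 5 = 5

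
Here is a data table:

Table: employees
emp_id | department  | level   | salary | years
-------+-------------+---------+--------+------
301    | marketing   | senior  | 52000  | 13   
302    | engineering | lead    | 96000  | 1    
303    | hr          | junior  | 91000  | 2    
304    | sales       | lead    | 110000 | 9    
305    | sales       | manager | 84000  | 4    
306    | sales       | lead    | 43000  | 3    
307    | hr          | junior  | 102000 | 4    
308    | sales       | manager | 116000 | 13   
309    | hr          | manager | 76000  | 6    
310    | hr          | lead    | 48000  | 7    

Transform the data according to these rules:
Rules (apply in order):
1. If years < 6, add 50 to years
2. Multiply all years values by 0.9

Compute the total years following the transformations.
280.8

Step 1: Apply Rule 1 - Add 50 to records with years < 6
  - 5 records affected: 14 + (5 × 50) = 264
  - Unaffected records: 48
  - Sum after Rule 1: 312
Step 2: Apply Rule 2 - Multiply all by 0.9
  - 312 × 0.9 = 280.8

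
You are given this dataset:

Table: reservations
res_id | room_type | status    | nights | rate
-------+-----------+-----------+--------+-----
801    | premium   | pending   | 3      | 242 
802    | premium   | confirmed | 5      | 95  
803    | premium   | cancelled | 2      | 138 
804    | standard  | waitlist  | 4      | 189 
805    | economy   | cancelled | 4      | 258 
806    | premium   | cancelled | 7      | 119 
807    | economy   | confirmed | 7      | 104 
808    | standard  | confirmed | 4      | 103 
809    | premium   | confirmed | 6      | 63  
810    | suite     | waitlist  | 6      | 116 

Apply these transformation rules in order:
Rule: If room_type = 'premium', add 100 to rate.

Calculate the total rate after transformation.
1927

Step 1: Count records where room_type = 'premium': 5
Step 2: Total bonus added: 5 × 100 = 500
Step 3: Original sum of rate: 1427
Step 4: Final sum = 1427 + 500 = 1927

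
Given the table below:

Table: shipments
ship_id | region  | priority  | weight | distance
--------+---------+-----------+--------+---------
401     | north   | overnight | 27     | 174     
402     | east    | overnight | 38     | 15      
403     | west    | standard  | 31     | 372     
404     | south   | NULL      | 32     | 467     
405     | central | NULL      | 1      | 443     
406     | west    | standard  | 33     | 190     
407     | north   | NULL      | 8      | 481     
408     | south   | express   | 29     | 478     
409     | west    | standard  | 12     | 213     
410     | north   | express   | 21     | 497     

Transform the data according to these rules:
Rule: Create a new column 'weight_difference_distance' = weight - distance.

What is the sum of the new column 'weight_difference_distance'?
-3098

Step 1: For each record, compute weight - distance
Example calculations:
  27 - 174 = -147
  38 - 15 = 23
  31 - 372 = -341
  ...
Step 2: Sum all derived values
Step 3: Total = -3098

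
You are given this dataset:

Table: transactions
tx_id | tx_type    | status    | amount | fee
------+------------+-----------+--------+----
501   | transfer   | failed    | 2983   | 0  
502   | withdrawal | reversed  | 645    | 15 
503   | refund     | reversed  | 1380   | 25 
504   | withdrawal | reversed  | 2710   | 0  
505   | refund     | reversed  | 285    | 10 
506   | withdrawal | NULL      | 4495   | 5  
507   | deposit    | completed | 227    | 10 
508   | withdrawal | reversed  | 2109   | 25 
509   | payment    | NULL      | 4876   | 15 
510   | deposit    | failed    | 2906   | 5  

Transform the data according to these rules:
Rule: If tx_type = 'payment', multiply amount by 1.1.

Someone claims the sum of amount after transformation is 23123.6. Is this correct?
No, the correct result is 23103.6.

Step 1: Calculate the correct sum after transformation
Step 2: Apply multiplier 1.1 to records where tx_type = 'payment'
Step 3: Correct result = 23103.6
Step 4: Claimed result = 23123.6
Step 5: 23103.6 ≠ 23123.6
Conclusion: The claimed result is incorrect. The correct answer is 23103.6.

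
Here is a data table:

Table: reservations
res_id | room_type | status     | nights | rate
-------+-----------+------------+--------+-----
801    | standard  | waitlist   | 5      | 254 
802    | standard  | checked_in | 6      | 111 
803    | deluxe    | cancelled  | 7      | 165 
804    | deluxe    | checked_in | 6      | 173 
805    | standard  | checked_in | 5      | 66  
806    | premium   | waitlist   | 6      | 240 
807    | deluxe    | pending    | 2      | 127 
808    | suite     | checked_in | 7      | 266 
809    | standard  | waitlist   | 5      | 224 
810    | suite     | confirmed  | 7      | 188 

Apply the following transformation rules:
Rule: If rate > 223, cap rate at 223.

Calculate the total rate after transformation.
1722

Step 1: 4 records have rate > 223
Step 2: These records originally summed to 984
Step 3: After capping: 4 × 223 = 892
Step 4: Unaffected records sum: 830
Step 5: Final sum = 892 + 830 = 1722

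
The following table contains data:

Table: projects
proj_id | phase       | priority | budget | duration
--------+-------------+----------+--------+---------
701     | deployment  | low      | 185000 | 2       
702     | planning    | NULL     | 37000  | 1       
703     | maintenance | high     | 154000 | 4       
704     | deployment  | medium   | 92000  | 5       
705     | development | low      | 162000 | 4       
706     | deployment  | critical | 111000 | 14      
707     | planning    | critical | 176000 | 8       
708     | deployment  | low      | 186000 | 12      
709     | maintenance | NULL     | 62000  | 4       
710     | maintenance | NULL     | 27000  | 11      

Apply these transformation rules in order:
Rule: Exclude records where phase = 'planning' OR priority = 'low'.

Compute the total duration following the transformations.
38

Step 1: Find records where phase = 'planning' OR priority = 'low'
Step 2: 5 records match, summing to 27
Step 3: Original sum: 65
Step 4: Remaining sum = 65 - 27 = 38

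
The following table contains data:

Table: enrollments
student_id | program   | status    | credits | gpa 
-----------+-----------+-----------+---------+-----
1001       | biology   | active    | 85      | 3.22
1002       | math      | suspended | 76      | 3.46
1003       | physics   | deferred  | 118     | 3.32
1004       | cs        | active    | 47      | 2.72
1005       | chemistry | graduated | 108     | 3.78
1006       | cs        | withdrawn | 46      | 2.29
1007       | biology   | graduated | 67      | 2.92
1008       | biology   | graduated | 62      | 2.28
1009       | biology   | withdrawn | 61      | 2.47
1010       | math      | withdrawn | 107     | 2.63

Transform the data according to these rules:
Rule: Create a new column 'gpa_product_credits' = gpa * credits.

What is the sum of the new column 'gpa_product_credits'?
2338.92

Step 1: For each record, compute gpa * credits
Example calculations:
  3.22 * 85 = 273.7
  3.46 * 76 = 262.96
  3.32 * 118 = 391.76
  ...
Step 2: Sum all derived values
Step 3: Total = 2338.92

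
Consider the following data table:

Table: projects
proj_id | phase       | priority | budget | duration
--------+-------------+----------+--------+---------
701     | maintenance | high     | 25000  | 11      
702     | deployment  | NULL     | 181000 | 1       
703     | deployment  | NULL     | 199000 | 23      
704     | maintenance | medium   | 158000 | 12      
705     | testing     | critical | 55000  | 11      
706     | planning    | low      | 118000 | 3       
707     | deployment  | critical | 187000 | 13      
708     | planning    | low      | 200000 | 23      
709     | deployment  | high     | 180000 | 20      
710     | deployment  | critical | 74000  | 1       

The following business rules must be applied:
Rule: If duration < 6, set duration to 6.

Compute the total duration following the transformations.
131

Step 1: 3 records have duration < 6
Step 2: These records originally summed to 5
Step 3: After setting to minimum: 3 × 6 = 18
Step 4: Unaffected records sum: 113
Step 5: Final sum = 18 + 113 = 131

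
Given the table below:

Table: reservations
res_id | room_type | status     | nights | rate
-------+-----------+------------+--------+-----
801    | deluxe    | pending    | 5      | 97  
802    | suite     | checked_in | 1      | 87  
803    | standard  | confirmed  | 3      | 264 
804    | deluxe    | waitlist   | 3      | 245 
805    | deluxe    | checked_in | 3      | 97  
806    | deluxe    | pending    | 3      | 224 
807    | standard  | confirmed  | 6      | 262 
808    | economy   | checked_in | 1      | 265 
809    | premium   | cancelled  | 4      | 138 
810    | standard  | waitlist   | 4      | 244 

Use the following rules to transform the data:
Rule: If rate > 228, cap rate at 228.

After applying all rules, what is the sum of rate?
1783

Step 1: 5 records have rate > 228
Step 2: These records originally summed to 1280
Step 3: After capping: 5 × 228 = 1140
Step 4: Unaffected records sum: 643
Step 5: Final sum = 1140 + 643 = 1783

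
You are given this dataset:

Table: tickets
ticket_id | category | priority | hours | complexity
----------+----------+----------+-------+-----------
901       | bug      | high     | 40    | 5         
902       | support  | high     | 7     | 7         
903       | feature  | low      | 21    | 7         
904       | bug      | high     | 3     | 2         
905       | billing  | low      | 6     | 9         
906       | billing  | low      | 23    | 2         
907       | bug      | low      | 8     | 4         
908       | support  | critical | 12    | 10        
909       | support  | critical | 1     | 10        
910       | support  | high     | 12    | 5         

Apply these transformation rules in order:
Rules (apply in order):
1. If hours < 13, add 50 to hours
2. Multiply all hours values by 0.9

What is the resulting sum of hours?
434.7

Step 1: Apply Rule 1 - Add 50 to records with hours < 13
  - 7 records affected: 49 + (7 × 50) = 399
  - Unaffected records: 84
  - Sum after Rule 1: 483
Step 2: Apply Rule 2 - Multiply all by 0.9
  - 483 × 0.9 = 434.7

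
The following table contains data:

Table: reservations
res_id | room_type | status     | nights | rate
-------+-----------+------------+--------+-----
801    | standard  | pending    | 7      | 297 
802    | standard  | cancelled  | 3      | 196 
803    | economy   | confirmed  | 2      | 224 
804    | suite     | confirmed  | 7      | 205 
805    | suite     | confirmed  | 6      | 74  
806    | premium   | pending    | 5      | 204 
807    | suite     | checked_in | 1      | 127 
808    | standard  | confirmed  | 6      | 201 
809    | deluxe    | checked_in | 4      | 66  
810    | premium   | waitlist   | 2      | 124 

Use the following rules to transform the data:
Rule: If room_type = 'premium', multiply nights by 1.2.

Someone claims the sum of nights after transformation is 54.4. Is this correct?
No, the correct result is 44.4.

Step 1: Calculate the correct sum after transformation
Step 2: Apply multiplier 1.2 to records where room_type = 'premium'
Step 3: Correct result = 44.4
Step 4: Claimed result = 54.4
Step 5: 44.4 ≠ 54.4
Conclusion: The claimed result is incorrect. The correct answer is 44.4.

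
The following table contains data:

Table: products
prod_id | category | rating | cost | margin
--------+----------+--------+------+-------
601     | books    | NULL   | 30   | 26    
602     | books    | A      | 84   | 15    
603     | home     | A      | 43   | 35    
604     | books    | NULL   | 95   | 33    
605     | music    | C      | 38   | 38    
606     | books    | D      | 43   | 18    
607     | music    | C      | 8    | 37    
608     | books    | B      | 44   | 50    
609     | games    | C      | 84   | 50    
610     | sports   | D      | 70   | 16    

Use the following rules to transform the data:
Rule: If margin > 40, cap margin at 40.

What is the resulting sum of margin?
298

Step 1: 2 records have margin > 40
Step 2: These records originally summed to 100
Step 3: After capping: 2 × 40 = 80
Step 4: Unaffected records sum: 218
Step 5: Final sum = 80 + 218 = 298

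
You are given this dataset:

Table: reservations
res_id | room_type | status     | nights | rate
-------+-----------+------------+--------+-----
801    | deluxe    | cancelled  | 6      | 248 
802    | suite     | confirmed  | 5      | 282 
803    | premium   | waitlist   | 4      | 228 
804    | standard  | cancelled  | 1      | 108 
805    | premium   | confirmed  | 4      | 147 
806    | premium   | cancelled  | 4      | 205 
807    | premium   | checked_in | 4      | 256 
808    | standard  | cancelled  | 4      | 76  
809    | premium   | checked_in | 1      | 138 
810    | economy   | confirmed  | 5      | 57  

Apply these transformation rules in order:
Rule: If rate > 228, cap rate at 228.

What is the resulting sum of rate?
1643

Step 1: 3 records have rate > 228
Step 2: These records originally summed to 786
Step 3: After capping: 3 × 228 = 684
Step 4: Unaffected records sum: 959
Step 5: Final sum = 684 + 959 = 1643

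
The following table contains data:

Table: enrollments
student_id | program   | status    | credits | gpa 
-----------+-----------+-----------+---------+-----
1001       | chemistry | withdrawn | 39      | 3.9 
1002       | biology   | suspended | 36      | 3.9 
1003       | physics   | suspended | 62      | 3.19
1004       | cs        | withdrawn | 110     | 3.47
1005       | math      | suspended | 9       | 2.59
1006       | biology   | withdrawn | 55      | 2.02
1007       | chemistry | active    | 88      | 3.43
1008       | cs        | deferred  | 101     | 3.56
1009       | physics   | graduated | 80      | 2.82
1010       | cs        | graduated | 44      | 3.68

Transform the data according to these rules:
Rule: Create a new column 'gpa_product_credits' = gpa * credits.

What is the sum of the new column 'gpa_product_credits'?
2055.31

Step 1: For each record, compute gpa * credits
Example calculations:
  3.9 * 39 = 152.1
  3.9 * 36 = 140.4
  3.19 * 62 = 197.78
  ...
Step 2: Sum all derived values
Step 3: Total = 2055.31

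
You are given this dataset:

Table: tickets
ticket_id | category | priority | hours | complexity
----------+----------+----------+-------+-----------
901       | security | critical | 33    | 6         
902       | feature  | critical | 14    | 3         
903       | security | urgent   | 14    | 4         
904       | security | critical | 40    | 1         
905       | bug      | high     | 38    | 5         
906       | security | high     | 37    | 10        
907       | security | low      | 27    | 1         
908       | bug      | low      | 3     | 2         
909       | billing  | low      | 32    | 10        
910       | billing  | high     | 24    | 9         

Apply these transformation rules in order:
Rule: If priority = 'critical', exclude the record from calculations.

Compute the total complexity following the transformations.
41

Step 1: Identify records where priority = 'critical'
Step 2: The excluded records sum to 10
Step 3: Original total complexity = 51
Step 4: Remaining total = 51 - 10 = 41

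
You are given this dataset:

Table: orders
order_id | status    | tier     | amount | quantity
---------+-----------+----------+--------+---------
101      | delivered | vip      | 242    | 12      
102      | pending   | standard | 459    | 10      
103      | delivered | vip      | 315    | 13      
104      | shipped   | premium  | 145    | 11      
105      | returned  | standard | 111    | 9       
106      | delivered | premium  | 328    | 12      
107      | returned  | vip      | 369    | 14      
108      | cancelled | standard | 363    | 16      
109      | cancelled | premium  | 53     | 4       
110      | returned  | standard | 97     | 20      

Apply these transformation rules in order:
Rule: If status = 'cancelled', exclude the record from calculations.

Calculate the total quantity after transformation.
101

Step 1: Identify records where status = 'cancelled'
Step 2: The excluded records sum to 20
Step 3: Original total quantity = 121
Step 4: Remaining total = 121 - 20 = 101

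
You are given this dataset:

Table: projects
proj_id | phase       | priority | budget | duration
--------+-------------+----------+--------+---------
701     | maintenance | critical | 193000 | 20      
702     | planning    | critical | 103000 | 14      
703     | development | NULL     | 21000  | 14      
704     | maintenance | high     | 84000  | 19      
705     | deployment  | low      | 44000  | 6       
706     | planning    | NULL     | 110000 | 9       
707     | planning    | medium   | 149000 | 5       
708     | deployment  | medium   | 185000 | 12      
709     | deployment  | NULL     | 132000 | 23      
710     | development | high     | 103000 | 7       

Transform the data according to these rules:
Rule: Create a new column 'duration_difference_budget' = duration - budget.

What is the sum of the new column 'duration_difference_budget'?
-1123871

Step 1: For each record, compute duration - budget
Example calculations:
  20 - 193000 = -192980
  14 - 103000 = -102986
  14 - 21000 = -20986
  ...
Step 2: Sum all derived values
Step 3: Total = -1123871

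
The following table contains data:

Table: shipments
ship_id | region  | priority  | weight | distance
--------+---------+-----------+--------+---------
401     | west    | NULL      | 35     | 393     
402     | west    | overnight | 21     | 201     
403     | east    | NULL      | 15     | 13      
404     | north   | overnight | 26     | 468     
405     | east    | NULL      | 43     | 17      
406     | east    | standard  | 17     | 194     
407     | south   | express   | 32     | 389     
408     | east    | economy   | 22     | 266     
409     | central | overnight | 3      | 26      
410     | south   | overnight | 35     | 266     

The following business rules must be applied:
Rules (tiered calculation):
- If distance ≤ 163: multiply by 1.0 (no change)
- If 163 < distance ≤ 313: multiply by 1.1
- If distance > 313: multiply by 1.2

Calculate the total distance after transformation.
2575.7

Step 1: Tier 1 (distance ≤ 163): 3 records, sum = 56 × 1.0 = 56.0
Step 2: Tier 2 (163 < distance ≤ 313): 4 records, sum = 927 × 1.1 = 1019.7
Step 3: Tier 3 (distance > 313): 3 records, sum = 1250 × 1.2 = 1500.0
Step 4: Final sum = 56.0 + 1019.7 + 1500.0 = 2575.7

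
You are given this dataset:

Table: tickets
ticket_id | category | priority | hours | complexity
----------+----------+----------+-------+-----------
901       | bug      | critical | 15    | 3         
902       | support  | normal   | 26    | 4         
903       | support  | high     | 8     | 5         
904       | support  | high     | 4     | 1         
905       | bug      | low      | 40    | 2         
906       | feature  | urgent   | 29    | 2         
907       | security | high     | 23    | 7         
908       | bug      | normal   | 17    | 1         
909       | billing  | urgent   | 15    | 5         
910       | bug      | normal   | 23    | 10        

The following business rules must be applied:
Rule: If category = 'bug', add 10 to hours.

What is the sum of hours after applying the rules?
240

Step 1: Count records where category = 'bug': 4
Step 2: Total bonus added: 4 × 10 = 40
Step 3: Original sum of hours: 200
Step 4: Final sum = 200 + 40 = 240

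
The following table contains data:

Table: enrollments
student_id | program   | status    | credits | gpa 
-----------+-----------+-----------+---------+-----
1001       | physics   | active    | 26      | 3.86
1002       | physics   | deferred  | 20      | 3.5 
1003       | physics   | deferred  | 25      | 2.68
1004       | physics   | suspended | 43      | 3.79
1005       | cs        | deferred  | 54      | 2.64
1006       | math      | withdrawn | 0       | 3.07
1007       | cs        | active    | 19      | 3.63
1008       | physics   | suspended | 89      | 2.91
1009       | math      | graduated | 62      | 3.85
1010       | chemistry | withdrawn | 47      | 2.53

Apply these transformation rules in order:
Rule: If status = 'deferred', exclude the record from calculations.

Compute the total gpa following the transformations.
23.64

Step 1: Identify records where status = 'deferred'
Step 2: The excluded records sum to 8.82
Step 3: Original total gpa = 32.46
Step 4: Remaining total = 32.46 - 8.82 = 23.64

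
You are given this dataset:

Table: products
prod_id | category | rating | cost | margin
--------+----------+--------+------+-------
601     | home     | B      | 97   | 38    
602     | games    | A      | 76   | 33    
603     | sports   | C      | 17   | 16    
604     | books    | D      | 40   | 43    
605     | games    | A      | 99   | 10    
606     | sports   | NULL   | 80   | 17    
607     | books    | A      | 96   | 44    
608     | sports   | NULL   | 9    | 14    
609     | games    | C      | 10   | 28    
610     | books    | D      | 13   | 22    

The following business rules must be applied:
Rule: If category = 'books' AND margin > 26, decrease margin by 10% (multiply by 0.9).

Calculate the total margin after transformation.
256.3

Step 1: Find records where category = 'books' AND margin > 26
Step 2: 2 records match, summing to 87
Step 3: After multiplier: 87 × 0.9 = 78.3
Step 4: Unaffected records sum: 178
Step 5: Final sum = 78.3 + 178 = 256.3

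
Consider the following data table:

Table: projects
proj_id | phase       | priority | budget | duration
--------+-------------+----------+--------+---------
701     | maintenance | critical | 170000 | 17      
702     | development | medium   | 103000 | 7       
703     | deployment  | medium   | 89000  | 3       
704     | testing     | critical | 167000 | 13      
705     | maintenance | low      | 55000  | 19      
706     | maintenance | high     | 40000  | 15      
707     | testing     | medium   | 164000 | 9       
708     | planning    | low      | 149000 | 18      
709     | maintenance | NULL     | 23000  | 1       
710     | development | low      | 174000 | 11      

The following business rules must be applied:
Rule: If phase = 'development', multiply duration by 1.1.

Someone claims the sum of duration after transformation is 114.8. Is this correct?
Yes, the result is correct.

Step 1: Calculate the correct sum after transformation
Step 2: Apply multiplier 1.1 to records where phase = 'development'
Step 3: Correct result = 114.8
Step 4: Claimed result = 114.8
Step 5: 114.8 = 114.8 ✓
Conclusion: The claimed result is correct.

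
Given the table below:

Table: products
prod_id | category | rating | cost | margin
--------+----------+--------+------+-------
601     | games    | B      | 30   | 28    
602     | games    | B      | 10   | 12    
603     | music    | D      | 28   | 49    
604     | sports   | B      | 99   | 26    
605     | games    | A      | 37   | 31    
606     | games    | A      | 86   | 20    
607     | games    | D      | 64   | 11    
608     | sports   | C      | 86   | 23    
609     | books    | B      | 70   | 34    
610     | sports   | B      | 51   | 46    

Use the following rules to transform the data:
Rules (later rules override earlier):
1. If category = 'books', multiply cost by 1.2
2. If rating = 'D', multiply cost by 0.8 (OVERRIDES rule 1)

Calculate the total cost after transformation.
556.6

Step 1: Rule 2 takes priority for records with rating = 'D'
  - 2 records: 92 × 0.8 = 73.6
Step 2: Rule 1 applies to remaining records with category = 'books'
  - 1 records: 70 × 1.2 = 84.0
Step 3: Other records unchanged: 399
Step 4: Final sum = 73.6 + 84.0 + 399 = 556.6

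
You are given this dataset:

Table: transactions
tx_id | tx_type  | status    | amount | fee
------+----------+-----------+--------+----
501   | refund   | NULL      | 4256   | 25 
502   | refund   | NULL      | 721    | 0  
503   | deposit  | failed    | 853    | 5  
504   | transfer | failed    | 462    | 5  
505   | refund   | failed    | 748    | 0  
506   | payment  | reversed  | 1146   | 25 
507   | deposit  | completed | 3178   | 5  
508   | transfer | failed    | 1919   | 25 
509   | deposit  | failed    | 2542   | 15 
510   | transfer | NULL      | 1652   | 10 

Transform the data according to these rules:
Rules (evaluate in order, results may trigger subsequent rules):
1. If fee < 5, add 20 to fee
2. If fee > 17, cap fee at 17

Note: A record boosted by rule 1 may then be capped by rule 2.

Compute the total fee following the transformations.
125

Step 1: Apply rule 1 to records with fee < 5
  - 2 records get bonus of 20
  - Of these, 2 records then exceed 17 and get capped
Step 2: Apply rule 2 to records with fee > 17
  - 3 records (original) are capped
Step 3: Calculate final sum = 125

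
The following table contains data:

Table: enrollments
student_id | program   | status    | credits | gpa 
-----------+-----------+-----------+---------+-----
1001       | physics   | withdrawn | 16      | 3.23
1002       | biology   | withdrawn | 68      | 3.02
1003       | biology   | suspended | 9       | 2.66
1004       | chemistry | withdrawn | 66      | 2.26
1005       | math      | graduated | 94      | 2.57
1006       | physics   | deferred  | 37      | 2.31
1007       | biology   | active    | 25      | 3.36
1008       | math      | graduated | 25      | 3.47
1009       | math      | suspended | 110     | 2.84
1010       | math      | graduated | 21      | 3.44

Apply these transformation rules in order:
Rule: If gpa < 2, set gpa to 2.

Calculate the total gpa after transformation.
29.16

Step 1: 0 records have gpa < 2
Step 2: These records originally summed to 0
Step 3: After setting to minimum: 0 × 2 = 0
Step 4: Unaffected records sum: 29.16
Step 5: Final sum = 0 + 29.16 = 29.16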